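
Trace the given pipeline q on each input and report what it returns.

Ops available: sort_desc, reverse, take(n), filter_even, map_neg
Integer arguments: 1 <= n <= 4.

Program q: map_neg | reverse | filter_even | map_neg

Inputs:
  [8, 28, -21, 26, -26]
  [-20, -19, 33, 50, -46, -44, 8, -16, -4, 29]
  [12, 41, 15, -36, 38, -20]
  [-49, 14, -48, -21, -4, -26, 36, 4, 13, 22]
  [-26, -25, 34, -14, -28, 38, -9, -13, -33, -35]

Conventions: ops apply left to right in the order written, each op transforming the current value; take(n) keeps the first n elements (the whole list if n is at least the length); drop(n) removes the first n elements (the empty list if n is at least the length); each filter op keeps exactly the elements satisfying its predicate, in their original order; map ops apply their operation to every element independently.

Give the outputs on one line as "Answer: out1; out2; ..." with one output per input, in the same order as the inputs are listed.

[-26, 26, 28, 8]; [-4, -16, 8, -44, -46, 50, -20]; [-20, 38, -36, 12]; [22, 4, 36, -26, -4, -48, 14]; [38, -28, -14, 34, -26]

Execution, op by op:
  [8, 28, -21, 26, -26] -> [-8, -28, 21, -26, 26] -> [26, -26, 21, -28, -8] -> [26, -26, -28, -8] -> [-26, 26, 28, 8]
  [-20, -19, 33, 50, -46, -44, 8, -16, -4, 29] -> [20, 19, -33, -50, 46, 44, -8, 16, 4, -29] -> [-29, 4, 16, -8, 44, 46, -50, -33, 19, 20] -> [4, 16, -8, 44, 46, -50, 20] -> [-4, -16, 8, -44, -46, 50, -20]
  [12, 41, 15, -36, 38, -20] -> [-12, -41, -15, 36, -38, 20] -> [20, -38, 36, -15, -41, -12] -> [20, -38, 36, -12] -> [-20, 38, -36, 12]
  [-49, 14, -48, -21, -4, -26, 36, 4, 13, 22] -> [49, -14, 48, 21, 4, 26, -36, -4, -13, -22] -> [-22, -13, -4, -36, 26, 4, 21, 48, -14, 49] -> [-22, -4, -36, 26, 4, 48, -14] -> [22, 4, 36, -26, -4, -48, 14]
  [-26, -25, 34, -14, -28, 38, -9, -13, -33, -35] -> [26, 25, -34, 14, 28, -38, 9, 13, 33, 35] -> [35, 33, 13, 9, -38, 28, 14, -34, 25, 26] -> [-38, 28, 14, -34, 26] -> [38, -28, -14, 34, -26]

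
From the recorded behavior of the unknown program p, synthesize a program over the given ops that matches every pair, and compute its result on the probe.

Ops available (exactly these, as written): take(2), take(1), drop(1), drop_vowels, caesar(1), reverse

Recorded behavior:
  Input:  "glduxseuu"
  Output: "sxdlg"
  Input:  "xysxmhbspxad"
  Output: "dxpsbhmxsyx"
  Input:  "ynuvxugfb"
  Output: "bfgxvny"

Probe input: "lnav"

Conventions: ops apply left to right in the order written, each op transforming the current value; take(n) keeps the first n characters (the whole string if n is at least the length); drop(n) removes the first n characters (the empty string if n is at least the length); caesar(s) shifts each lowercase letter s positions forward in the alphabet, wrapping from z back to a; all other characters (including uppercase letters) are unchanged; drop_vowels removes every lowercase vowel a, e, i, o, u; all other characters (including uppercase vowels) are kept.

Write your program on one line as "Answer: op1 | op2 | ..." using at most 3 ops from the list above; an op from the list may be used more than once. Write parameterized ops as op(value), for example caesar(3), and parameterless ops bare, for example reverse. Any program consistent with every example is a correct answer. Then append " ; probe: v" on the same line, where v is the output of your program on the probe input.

drop_vowels | reverse ; probe: "vnl"

Check, running the answer program on each example:
  "glduxseuu" -> "gldxs" -> "sxdlg"
  "xysxmhbspxad" -> "xysxmhbspxd" -> "dxpsbhmxsyx"
  "ynuvxugfb" -> "ynvxgfb" -> "bfgxvny"
  probe: "lnav" -> "lnv" -> "vnl"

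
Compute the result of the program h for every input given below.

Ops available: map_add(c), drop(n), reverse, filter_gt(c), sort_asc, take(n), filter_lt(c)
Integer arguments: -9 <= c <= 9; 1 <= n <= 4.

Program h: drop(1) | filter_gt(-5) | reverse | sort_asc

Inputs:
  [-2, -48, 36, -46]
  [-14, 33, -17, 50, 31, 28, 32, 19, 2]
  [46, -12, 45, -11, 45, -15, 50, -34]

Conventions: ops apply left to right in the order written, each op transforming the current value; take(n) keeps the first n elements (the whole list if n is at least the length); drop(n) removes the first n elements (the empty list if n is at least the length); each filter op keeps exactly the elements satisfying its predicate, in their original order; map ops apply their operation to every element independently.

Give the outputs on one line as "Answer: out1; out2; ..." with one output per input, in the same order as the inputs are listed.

Execution, op by op:
  [-2, -48, 36, -46] -> [-48, 36, -46] -> [36] -> [36] -> [36]
  [-14, 33, -17, 50, 31, 28, 32, 19, 2] -> [33, -17, 50, 31, 28, 32, 19, 2] -> [33, 50, 31, 28, 32, 19, 2] -> [2, 19, 32, 28, 31, 50, 33] -> [2, 19, 28, 31, 32, 33, 50]
  [46, -12, 45, -11, 45, -15, 50, -34] -> [-12, 45, -11, 45, -15, 50, -34] -> [45, 45, 50] -> [50, 45, 45] -> [45, 45, 50]

[36]; [2, 19, 28, 31, 32, 33, 50]; [45, 45, 50]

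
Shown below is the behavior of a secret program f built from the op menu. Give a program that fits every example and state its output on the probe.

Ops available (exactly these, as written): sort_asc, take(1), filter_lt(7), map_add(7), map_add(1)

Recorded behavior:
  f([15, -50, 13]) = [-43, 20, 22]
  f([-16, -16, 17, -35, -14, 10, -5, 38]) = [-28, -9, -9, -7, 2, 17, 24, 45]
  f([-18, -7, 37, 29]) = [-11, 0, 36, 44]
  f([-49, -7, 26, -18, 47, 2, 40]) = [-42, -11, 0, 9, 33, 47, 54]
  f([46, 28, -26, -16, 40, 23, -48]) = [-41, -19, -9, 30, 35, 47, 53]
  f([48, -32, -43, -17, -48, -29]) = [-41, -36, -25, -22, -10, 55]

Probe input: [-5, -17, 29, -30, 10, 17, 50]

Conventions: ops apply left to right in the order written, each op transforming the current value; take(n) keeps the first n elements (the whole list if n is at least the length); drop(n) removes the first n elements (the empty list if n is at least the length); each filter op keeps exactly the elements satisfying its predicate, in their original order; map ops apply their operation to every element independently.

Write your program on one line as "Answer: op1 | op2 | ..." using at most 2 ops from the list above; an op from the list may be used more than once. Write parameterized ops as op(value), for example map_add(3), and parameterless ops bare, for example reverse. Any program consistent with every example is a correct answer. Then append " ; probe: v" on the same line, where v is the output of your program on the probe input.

sort_asc | map_add(7) ; probe: [-23, -10, 2, 17, 24, 36, 57]

Check, running the answer program on each example:
  [15, -50, 13] -> [-50, 13, 15] -> [-43, 20, 22]
  [-16, -16, 17, -35, -14, 10, -5, 38] -> [-35, -16, -16, -14, -5, 10, 17, 38] -> [-28, -9, -9, -7, 2, 17, 24, 45]
  [-18, -7, 37, 29] -> [-18, -7, 29, 37] -> [-11, 0, 36, 44]
  [-49, -7, 26, -18, 47, 2, 40] -> [-49, -18, -7, 2, 26, 40, 47] -> [-42, -11, 0, 9, 33, 47, 54]
  [46, 28, -26, -16, 40, 23, -48] -> [-48, -26, -16, 23, 28, 40, 46] -> [-41, -19, -9, 30, 35, 47, 53]
  [48, -32, -43, -17, -48, -29] -> [-48, -43, -32, -29, -17, 48] -> [-41, -36, -25, -22, -10, 55]
  probe: [-5, -17, 29, -30, 10, 17, 50] -> [-30, -17, -5, 10, 17, 29, 50] -> [-23, -10, 2, 17, 24, 36, 57]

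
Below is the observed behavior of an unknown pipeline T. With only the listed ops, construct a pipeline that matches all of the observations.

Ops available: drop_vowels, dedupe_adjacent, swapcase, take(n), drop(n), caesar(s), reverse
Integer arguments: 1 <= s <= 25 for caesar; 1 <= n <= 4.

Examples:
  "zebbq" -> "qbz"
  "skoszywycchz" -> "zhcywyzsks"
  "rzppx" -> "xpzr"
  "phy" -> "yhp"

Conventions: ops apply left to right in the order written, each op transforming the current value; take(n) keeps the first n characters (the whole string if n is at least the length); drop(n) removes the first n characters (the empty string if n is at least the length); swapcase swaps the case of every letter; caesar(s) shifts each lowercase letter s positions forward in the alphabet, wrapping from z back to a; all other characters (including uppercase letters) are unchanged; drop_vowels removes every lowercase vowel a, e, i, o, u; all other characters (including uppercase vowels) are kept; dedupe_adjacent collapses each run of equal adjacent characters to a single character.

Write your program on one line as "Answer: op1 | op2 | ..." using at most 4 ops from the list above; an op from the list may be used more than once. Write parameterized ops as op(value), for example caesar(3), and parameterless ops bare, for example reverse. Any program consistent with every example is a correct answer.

dedupe_adjacent | reverse | drop_vowels

Check, running the answer program on each example:
  "zebbq" -> "zebq" -> "qbez" -> "qbz"
  "skoszywycchz" -> "skoszywychz" -> "zhcywyzsoks" -> "zhcywyzsks"
  "rzppx" -> "rzpx" -> "xpzr" -> "xpzr"
  "phy" -> "phy" -> "yhp" -> "yhp"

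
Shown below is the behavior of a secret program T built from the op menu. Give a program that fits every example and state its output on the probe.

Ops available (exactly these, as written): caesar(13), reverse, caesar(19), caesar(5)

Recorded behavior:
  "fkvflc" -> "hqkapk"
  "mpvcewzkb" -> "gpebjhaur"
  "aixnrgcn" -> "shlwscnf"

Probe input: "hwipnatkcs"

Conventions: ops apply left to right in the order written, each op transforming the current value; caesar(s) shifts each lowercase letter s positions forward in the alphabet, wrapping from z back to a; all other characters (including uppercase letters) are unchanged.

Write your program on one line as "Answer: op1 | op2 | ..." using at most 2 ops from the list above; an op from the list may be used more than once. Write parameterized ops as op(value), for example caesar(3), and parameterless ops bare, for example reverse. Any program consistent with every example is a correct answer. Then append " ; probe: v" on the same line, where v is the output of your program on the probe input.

caesar(5) | reverse ; probe: "xhpyfsunbm"

Check, running the answer program on each example:
  "fkvflc" -> "kpakqh" -> "hqkapk"
  "mpvcewzkb" -> "ruahjbepg" -> "gpebjhaur"
  "aixnrgcn" -> "fncswlhs" -> "shlwscnf"
  probe: "hwipnatkcs" -> "mbnusfyphx" -> "xhpyfsunbm"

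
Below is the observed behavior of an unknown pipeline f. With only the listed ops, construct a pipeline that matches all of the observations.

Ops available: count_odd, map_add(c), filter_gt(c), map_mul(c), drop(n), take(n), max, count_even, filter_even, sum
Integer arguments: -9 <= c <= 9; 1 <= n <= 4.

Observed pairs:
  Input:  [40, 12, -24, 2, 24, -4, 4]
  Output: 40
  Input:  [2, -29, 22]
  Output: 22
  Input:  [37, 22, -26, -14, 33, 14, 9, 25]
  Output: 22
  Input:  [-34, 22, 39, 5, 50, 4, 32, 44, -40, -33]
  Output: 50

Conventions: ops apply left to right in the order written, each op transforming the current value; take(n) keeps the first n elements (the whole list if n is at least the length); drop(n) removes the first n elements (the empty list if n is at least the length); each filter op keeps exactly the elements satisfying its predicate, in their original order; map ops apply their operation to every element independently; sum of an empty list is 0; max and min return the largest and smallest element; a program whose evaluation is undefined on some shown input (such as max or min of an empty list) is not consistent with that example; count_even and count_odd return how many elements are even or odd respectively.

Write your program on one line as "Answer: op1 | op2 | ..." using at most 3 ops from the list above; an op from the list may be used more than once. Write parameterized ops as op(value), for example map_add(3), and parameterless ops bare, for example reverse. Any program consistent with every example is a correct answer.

filter_even | max

Check, running the answer program on each example:
  [40, 12, -24, 2, 24, -4, 4] -> [40, 12, -24, 2, 24, -4, 4] -> 40
  [2, -29, 22] -> [2, 22] -> 22
  [37, 22, -26, -14, 33, 14, 9, 25] -> [22, -26, -14, 14] -> 22
  [-34, 22, 39, 5, 50, 4, 32, 44, -40, -33] -> [-34, 22, 50, 4, 32, 44, -40] -> 50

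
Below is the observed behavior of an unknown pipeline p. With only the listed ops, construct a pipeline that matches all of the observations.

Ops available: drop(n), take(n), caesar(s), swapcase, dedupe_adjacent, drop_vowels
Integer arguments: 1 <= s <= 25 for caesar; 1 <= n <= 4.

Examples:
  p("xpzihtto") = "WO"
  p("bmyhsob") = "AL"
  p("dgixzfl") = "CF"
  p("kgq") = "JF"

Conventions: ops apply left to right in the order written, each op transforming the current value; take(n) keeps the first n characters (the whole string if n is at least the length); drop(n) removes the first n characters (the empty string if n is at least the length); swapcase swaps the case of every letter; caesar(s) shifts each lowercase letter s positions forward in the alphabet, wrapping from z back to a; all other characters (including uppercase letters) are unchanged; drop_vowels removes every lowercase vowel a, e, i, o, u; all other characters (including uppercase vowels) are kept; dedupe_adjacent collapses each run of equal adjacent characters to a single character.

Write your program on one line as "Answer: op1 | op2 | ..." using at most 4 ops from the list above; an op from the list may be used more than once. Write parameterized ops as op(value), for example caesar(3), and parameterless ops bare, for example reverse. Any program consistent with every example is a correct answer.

caesar(25) | take(2) | swapcase

Check, running the answer program on each example:
  "xpzihtto" -> "woyhgssn" -> "wo" -> "WO"
  "bmyhsob" -> "alxgrna" -> "al" -> "AL"
  "dgixzfl" -> "cfhwyek" -> "cf" -> "CF"
  "kgq" -> "jfp" -> "jf" -> "JF"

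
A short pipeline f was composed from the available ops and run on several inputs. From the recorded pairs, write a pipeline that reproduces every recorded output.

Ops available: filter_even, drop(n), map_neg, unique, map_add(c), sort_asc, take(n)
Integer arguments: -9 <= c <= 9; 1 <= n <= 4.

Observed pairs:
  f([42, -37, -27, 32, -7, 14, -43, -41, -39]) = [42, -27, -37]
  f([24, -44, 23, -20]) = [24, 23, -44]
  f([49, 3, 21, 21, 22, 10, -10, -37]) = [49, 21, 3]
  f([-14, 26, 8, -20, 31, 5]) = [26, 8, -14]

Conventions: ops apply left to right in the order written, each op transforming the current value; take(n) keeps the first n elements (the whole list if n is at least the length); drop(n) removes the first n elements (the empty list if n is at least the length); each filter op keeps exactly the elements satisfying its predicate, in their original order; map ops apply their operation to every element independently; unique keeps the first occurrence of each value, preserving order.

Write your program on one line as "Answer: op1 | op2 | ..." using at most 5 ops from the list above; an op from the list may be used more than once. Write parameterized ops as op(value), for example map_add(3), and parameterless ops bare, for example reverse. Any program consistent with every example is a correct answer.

unique | take(3) | map_neg | sort_asc | map_neg

Check, running the answer program on each example:
  [42, -37, -27, 32, -7, 14, -43, -41, -39] -> [42, -37, -27, 32, -7, 14, -43, -41, -39] -> [42, -37, -27] -> [-42, 37, 27] -> [-42, 27, 37] -> [42, -27, -37]
  [24, -44, 23, -20] -> [24, -44, 23, -20] -> [24, -44, 23] -> [-24, 44, -23] -> [-24, -23, 44] -> [24, 23, -44]
  [49, 3, 21, 21, 22, 10, -10, -37] -> [49, 3, 21, 22, 10, -10, -37] -> [49, 3, 21] -> [-49, -3, -21] -> [-49, -21, -3] -> [49, 21, 3]
  [-14, 26, 8, -20, 31, 5] -> [-14, 26, 8, -20, 31, 5] -> [-14, 26, 8] -> [14, -26, -8] -> [-26, -8, 14] -> [26, 8, -14]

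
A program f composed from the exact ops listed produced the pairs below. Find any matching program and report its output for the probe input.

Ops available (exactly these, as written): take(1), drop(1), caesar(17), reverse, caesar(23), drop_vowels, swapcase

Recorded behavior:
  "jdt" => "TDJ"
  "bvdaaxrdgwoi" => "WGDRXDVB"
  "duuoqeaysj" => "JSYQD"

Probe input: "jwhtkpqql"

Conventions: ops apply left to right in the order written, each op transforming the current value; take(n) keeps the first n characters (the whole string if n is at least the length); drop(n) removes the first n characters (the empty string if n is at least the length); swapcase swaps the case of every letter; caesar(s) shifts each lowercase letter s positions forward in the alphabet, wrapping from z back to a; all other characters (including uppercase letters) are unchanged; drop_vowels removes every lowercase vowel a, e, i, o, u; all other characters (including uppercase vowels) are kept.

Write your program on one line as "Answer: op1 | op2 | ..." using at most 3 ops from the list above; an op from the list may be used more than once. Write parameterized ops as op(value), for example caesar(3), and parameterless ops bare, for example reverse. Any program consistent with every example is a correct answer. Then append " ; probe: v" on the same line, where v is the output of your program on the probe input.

drop_vowels | reverse | swapcase ; probe: "LQQPKTHWJ"

Check, running the answer program on each example:
  "jdt" -> "jdt" -> "tdj" -> "TDJ"
  "bvdaaxrdgwoi" -> "bvdxrdgw" -> "wgdrxdvb" -> "WGDRXDVB"
  "duuoqeaysj" -> "dqysj" -> "jsyqd" -> "JSYQD"
  probe: "jwhtkpqql" -> "jwhtkpqql" -> "lqqpkthwj" -> "LQQPKTHWJ"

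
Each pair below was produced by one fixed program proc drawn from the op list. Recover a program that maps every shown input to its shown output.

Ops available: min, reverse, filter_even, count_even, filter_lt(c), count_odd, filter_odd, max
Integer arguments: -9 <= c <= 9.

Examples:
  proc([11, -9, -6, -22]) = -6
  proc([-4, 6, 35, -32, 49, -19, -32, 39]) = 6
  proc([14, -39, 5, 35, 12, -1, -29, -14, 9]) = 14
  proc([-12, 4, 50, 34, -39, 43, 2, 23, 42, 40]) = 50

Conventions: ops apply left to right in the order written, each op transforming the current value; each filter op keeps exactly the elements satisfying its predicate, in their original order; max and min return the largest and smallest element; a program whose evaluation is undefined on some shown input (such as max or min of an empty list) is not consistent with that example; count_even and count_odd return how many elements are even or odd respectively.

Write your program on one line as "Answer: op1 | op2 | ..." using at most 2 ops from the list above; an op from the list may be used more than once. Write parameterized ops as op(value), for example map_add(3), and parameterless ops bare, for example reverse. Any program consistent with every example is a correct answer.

filter_even | max

Check, running the answer program on each example:
  [11, -9, -6, -22] -> [-6, -22] -> -6
  [-4, 6, 35, -32, 49, -19, -32, 39] -> [-4, 6, -32, -32] -> 6
  [14, -39, 5, 35, 12, -1, -29, -14, 9] -> [14, 12, -14] -> 14
  [-12, 4, 50, 34, -39, 43, 2, 23, 42, 40] -> [-12, 4, 50, 34, 2, 42, 40] -> 50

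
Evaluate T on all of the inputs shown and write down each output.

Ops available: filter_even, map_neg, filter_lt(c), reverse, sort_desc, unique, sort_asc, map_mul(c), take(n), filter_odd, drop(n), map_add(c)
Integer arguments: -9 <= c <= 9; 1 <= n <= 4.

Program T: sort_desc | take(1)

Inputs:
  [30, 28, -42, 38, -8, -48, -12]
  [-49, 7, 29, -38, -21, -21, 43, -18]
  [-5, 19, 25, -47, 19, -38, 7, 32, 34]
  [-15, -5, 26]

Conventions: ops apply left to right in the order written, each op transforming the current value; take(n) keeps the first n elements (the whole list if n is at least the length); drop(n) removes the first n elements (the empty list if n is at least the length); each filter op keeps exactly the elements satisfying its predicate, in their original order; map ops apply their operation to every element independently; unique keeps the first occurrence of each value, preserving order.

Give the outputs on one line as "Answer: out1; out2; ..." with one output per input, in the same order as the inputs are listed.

Execution, op by op:
  [30, 28, -42, 38, -8, -48, -12] -> [38, 30, 28, -8, -12, -42, -48] -> [38]
  [-49, 7, 29, -38, -21, -21, 43, -18] -> [43, 29, 7, -18, -21, -21, -38, -49] -> [43]
  [-5, 19, 25, -47, 19, -38, 7, 32, 34] -> [34, 32, 25, 19, 19, 7, -5, -38, -47] -> [34]
  [-15, -5, 26] -> [26, -5, -15] -> [26]

[38]; [43]; [34]; [26]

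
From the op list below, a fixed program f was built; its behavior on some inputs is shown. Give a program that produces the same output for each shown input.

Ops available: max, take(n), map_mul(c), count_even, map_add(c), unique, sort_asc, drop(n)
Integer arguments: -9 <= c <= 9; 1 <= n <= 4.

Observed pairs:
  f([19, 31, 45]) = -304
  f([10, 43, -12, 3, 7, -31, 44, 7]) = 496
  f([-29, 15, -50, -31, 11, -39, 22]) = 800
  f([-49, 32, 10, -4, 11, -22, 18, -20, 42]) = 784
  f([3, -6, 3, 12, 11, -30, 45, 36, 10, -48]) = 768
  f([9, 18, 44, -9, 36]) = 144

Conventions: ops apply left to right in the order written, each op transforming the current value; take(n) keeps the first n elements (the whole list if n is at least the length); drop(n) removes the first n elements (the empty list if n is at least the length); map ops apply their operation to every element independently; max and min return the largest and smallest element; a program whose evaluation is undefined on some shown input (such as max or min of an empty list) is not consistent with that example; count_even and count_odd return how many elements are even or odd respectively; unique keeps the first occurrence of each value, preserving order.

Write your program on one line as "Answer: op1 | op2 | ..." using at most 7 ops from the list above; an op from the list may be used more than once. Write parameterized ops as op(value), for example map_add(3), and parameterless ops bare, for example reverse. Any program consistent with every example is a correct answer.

sort_asc | map_mul(-4) | take(3) | map_mul(4) | take(1) | max

Check, running the answer program on each example:
  [19, 31, 45] -> [19, 31, 45] -> [-76, -124, -180] -> [-76, -124, -180] -> [-304, -496, -720] -> [-304] -> -304
  [10, 43, -12, 3, 7, -31, 44, 7] -> [-31, -12, 3, 7, 7, 10, 43, 44] -> [124, 48, -12, -28, -28, -40, -172, -176] -> [124, 48, -12] -> [496, 192, -48] -> [496] -> 496
  [-29, 15, -50, -31, 11, -39, 22] -> [-50, -39, -31, -29, 11, 15, 22] -> [200, 156, 124, 116, -44, -60, -88] -> [200, 156, 124] -> [800, 624, 496] -> [800] -> 800
  [-49, 32, 10, -4, 11, -22, 18, -20, 42] -> [-49, -22, -20, -4, 10, 11, 18, 32, 42] -> [196, 88, 80, 16, -40, -44, -72, -128, -168] -> [196, 88, 80] -> [784, 352, 320] -> [784] -> 784
  [3, -6, 3, 12, 11, -30, 45, 36, 10, -48] -> [-48, -30, -6, 3, 3, 10, 11, 12, 36, 45] -> [192, 120, 24, -12, -12, -40, -44, -48, -144, -180] -> [192, 120, 24] -> [768, 480, 96] -> [768] -> 768
  [9, 18, 44, -9, 36] -> [-9, 9, 18, 36, 44] -> [36, -36, -72, -144, -176] -> [36, -36, -72] -> [144, -144, -288] -> [144] -> 144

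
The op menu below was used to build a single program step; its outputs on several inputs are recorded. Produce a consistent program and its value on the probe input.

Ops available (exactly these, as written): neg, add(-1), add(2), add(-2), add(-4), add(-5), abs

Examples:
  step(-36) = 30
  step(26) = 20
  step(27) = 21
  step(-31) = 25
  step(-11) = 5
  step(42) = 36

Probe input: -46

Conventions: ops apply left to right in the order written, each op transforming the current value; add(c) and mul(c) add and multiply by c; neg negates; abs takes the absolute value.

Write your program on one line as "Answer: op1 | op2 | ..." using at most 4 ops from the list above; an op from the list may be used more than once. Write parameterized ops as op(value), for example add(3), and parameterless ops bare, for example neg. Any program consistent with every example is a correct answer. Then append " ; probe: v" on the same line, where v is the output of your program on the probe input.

abs | add(-1) | add(-5) ; probe: 40

Check, running the answer program on each example:
  -36 -> 36 -> 35 -> 30
  26 -> 26 -> 25 -> 20
  27 -> 27 -> 26 -> 21
  -31 -> 31 -> 30 -> 25
  -11 -> 11 -> 10 -> 5
  42 -> 42 -> 41 -> 36
  probe: -46 -> 46 -> 45 -> 40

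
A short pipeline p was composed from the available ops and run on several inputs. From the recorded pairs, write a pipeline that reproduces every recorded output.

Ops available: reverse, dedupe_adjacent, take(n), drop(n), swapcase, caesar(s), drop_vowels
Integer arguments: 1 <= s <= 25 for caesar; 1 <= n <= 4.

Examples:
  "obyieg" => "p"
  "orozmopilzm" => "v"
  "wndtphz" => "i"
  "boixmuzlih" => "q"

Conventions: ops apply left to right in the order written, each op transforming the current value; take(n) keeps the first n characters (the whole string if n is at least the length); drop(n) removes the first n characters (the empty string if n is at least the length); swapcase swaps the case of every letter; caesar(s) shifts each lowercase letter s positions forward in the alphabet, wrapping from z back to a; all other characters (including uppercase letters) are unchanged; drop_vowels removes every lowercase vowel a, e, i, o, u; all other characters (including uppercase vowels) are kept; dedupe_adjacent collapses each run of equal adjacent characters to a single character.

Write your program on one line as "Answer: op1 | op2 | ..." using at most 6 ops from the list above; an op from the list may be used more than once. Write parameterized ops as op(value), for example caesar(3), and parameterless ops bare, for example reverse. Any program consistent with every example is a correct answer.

reverse | drop_vowels | caesar(24) | caesar(11) | take(4) | take(1)

Check, running the answer program on each example:
  "obyieg" -> "geiybo" -> "gyb" -> "ewz" -> "phk" -> "phk" -> "p"
  "orozmopilzm" -> "mzlipomzoro" -> "mzlpmzr" -> "kxjnkxp" -> "viuyvia" -> "viuy" -> "v"
  "wndtphz" -> "zhptdnw" -> "zhptdnw" -> "xfnrblu" -> "iqycmwf" -> "iqyc" -> "i"
  "boixmuzlih" -> "hilzumxiob" -> "hlzmxb" -> "fjxkvz" -> "quivgk" -> "quiv" -> "q"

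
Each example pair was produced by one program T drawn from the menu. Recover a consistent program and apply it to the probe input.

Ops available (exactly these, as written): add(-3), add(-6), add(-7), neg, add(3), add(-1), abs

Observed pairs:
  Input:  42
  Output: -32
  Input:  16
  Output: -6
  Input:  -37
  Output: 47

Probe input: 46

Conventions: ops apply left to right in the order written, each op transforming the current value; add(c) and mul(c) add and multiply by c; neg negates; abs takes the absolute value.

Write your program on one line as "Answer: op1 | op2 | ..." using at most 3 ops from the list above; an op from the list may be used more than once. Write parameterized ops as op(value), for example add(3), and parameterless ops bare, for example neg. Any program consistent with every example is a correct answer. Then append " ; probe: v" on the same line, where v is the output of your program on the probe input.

add(-7) | add(-3) | neg ; probe: -36

Check, running the answer program on each example:
  42 -> 35 -> 32 -> -32
  16 -> 9 -> 6 -> -6
  -37 -> -44 -> -47 -> 47
  probe: 46 -> 39 -> 36 -> -36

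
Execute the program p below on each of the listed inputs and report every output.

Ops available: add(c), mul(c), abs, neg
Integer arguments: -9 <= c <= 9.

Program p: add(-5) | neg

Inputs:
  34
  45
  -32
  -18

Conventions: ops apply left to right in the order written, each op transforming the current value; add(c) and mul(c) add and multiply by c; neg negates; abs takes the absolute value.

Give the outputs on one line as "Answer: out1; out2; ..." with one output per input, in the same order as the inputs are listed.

Execution, op by op:
  34 -> 29 -> -29
  45 -> 40 -> -40
  -32 -> -37 -> 37
  -18 -> -23 -> 23

-29; -40; 37; 23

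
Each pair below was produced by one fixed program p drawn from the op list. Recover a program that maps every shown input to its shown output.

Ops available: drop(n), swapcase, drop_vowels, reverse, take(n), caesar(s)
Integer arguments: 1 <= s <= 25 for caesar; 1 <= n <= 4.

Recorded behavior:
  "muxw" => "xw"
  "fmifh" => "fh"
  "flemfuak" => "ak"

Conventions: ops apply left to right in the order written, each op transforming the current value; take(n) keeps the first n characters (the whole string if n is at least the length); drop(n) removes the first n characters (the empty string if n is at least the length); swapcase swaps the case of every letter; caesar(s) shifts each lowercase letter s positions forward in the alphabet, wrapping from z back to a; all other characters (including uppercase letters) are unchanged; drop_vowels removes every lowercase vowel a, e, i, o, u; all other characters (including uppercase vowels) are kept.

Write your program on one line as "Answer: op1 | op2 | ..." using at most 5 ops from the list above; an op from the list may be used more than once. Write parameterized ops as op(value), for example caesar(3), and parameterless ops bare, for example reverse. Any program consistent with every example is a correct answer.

swapcase | reverse | take(2) | reverse | swapcase

Check, running the answer program on each example:
  "muxw" -> "MUXW" -> "WXUM" -> "WX" -> "XW" -> "xw"
  "fmifh" -> "FMIFH" -> "HFIMF" -> "HF" -> "FH" -> "fh"
  "flemfuak" -> "FLEMFUAK" -> "KAUFMELF" -> "KA" -> "AK" -> "ak"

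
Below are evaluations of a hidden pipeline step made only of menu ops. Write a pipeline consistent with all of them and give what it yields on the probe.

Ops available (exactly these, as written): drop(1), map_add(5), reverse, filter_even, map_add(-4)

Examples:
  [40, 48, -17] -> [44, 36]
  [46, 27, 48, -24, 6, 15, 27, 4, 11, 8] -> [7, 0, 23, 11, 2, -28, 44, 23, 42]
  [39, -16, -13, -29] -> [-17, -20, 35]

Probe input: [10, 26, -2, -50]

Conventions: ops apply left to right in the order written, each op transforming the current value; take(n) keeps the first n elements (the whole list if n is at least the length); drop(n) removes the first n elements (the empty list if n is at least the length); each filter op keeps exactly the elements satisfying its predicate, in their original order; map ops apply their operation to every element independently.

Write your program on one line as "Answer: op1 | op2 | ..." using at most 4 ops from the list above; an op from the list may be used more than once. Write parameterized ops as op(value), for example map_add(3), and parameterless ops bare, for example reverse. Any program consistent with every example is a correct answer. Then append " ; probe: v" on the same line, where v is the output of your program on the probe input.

map_add(-4) | reverse | drop(1) ; probe: [-6, 22, 6]

Check, running the answer program on each example:
  [40, 48, -17] -> [36, 44, -21] -> [-21, 44, 36] -> [44, 36]
  [46, 27, 48, -24, 6, 15, 27, 4, 11, 8] -> [42, 23, 44, -28, 2, 11, 23, 0, 7, 4] -> [4, 7, 0, 23, 11, 2, -28, 44, 23, 42] -> [7, 0, 23, 11, 2, -28, 44, 23, 42]
  [39, -16, -13, -29] -> [35, -20, -17, -33] -> [-33, -17, -20, 35] -> [-17, -20, 35]
  probe: [10, 26, -2, -50] -> [6, 22, -6, -54] -> [-54, -6, 22, 6] -> [-6, 22, 6]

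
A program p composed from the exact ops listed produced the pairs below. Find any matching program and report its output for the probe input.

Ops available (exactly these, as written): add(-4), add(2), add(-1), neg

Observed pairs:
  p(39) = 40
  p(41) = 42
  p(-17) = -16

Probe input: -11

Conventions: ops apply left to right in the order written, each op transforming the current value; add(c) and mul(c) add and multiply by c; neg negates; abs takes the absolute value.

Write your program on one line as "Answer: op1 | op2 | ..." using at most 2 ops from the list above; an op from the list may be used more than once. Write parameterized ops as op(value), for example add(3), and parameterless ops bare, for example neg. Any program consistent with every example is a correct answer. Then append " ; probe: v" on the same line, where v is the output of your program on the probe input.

add(2) | add(-1) ; probe: -10

Check, running the answer program on each example:
  39 -> 41 -> 40
  41 -> 43 -> 42
  -17 -> -15 -> -16
  probe: -11 -> -9 -> -10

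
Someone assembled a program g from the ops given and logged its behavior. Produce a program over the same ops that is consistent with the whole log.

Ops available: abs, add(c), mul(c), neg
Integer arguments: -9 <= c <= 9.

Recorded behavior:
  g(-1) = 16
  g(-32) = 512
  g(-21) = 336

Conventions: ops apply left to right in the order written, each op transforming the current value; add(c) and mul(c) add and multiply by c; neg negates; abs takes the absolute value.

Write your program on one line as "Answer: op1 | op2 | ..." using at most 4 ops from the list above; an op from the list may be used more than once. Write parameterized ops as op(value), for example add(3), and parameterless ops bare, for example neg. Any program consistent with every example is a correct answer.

mul(8) | mul(2) | neg

Check, running the answer program on each example:
  -1 -> -8 -> -16 -> 16
  -32 -> -256 -> -512 -> 512
  -21 -> -168 -> -336 -> 336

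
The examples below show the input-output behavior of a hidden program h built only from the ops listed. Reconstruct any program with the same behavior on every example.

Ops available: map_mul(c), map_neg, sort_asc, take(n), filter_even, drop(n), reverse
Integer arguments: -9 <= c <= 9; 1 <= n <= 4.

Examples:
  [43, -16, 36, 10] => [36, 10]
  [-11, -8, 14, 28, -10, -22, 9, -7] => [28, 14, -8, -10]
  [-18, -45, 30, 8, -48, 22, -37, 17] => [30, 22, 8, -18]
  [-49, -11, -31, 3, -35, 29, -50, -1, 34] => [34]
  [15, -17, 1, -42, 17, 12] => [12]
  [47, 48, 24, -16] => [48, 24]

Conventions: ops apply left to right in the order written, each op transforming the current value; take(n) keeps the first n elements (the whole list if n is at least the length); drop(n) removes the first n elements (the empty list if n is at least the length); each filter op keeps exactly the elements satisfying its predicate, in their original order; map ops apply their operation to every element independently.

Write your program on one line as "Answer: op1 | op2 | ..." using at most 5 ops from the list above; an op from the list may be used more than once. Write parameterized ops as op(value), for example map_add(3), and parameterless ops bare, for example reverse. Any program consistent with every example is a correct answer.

reverse | sort_asc | drop(1) | filter_even | reverse

Check, running the answer program on each example:
  [43, -16, 36, 10] -> [10, 36, -16, 43] -> [-16, 10, 36, 43] -> [10, 36, 43] -> [10, 36] -> [36, 10]
  [-11, -8, 14, 28, -10, -22, 9, -7] -> [-7, 9, -22, -10, 28, 14, -8, -11] -> [-22, -11, -10, -8, -7, 9, 14, 28] -> [-11, -10, -8, -7, 9, 14, 28] -> [-10, -8, 14, 28] -> [28, 14, -8, -10]
  [-18, -45, 30, 8, -48, 22, -37, 17] -> [17, -37, 22, -48, 8, 30, -45, -18] -> [-48, -45, -37, -18, 8, 17, 22, 30] -> [-45, -37, -18, 8, 17, 22, 30] -> [-18, 8, 22, 30] -> [30, 22, 8, -18]
  [-49, -11, -31, 3, -35, 29, -50, -1, 34] -> [34, -1, -50, 29, -35, 3, -31, -11, -49] -> [-50, -49, -35, -31, -11, -1, 3, 29, 34] -> [-49, -35, -31, -11, -1, 3, 29, 34] -> [34] -> [34]
  [15, -17, 1, -42, 17, 12] -> [12, 17, -42, 1, -17, 15] -> [-42, -17, 1, 12, 15, 17] -> [-17, 1, 12, 15, 17] -> [12] -> [12]
  [47, 48, 24, -16] -> [-16, 24, 48, 47] -> [-16, 24, 47, 48] -> [24, 47, 48] -> [24, 48] -> [48, 24]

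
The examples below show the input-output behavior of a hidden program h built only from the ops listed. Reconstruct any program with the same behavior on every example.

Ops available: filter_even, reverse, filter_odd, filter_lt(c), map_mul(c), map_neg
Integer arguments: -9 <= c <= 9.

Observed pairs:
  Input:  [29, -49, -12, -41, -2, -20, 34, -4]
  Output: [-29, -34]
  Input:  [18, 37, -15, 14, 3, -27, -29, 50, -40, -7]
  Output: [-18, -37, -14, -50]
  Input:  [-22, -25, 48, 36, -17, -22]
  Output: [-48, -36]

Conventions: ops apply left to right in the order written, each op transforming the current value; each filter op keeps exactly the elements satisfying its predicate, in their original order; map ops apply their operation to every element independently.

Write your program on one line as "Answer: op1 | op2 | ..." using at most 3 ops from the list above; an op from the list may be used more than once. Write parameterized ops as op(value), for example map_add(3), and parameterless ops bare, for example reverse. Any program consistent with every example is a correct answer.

map_neg | filter_lt(-8)

Check, running the answer program on each example:
  [29, -49, -12, -41, -2, -20, 34, -4] -> [-29, 49, 12, 41, 2, 20, -34, 4] -> [-29, -34]
  [18, 37, -15, 14, 3, -27, -29, 50, -40, -7] -> [-18, -37, 15, -14, -3, 27, 29, -50, 40, 7] -> [-18, -37, -14, -50]
  [-22, -25, 48, 36, -17, -22] -> [22, 25, -48, -36, 17, 22] -> [-48, -36]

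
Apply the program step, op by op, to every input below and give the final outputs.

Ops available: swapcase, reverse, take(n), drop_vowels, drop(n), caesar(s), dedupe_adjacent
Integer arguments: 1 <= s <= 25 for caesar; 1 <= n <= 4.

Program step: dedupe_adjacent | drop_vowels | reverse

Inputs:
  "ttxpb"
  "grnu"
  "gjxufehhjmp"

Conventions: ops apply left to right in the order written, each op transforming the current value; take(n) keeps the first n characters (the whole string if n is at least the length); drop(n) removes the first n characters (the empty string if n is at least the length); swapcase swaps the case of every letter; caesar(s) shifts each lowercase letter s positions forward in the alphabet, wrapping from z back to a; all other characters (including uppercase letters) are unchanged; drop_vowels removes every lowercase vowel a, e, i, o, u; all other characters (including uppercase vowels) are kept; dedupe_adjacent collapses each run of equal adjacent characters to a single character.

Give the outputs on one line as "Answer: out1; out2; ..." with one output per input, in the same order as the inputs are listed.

Execution, op by op:
  "ttxpb" -> "txpb" -> "txpb" -> "bpxt"
  "grnu" -> "grnu" -> "grn" -> "nrg"
  "gjxufehhjmp" -> "gjxufehjmp" -> "gjxfhjmp" -> "pmjhfxjg"

"bpxt"; "nrg"; "pmjhfxjg"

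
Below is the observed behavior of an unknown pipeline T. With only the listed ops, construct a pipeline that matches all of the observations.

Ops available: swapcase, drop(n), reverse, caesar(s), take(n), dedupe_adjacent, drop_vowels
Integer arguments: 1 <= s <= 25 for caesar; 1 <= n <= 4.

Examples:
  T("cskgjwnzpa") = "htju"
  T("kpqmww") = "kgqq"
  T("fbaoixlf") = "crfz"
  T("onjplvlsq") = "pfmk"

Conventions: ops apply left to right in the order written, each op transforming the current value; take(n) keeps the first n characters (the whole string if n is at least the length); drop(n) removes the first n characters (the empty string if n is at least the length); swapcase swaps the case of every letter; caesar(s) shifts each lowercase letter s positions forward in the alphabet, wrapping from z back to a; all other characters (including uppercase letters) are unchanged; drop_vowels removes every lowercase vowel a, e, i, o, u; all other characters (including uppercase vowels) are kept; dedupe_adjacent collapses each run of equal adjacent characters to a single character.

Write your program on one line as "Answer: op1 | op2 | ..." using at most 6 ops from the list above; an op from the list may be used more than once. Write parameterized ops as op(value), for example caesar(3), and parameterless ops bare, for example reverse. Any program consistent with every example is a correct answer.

reverse | caesar(14) | caesar(6) | take(4) | reverse

Check, running the answer program on each example:
  "cskgjwnzpa" -> "apznwjgksc" -> "odnbkxuygq" -> "ujthqdaemw" -> "ujth" -> "htju"
  "kpqmww" -> "wwmqpk" -> "kkaedy" -> "qqgkje" -> "qqgk" -> "kgqq"
  "fbaoixlf" -> "flxioabf" -> "tzlwcopt" -> "zfrciuvz" -> "zfrc" -> "crfz"
  "onjplvlsq" -> "qslvlpjno" -> "egzjzdxbc" -> "kmfpfjdhi" -> "kmfp" -> "pfmk"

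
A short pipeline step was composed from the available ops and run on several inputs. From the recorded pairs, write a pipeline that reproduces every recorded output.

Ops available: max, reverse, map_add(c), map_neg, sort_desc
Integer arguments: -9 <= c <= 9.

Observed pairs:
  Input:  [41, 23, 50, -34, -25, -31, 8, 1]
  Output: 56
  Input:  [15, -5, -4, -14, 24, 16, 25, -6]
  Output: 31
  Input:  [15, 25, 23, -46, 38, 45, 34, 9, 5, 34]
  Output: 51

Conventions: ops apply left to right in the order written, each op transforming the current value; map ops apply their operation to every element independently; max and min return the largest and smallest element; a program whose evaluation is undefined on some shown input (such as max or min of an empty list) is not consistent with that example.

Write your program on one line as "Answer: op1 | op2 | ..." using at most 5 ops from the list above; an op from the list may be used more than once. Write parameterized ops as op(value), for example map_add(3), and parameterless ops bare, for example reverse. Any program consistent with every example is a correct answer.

map_add(-2) | map_add(9) | map_add(-3) | map_add(2) | max

Check, running the answer program on each example:
  [41, 23, 50, -34, -25, -31, 8, 1] -> [39, 21, 48, -36, -27, -33, 6, -1] -> [48, 30, 57, -27, -18, -24, 15, 8] -> [45, 27, 54, -30, -21, -27, 12, 5] -> [47, 29, 56, -28, -19, -25, 14, 7] -> 56
  [15, -5, -4, -14, 24, 16, 25, -6] -> [13, -7, -6, -16, 22, 14, 23, -8] -> [22, 2, 3, -7, 31, 23, 32, 1] -> [19, -1, 0, -10, 28, 20, 29, -2] -> [21, 1, 2, -8, 30, 22, 31, 0] -> 31
  [15, 25, 23, -46, 38, 45, 34, 9, 5, 34] -> [13, 23, 21, -48, 36, 43, 32, 7, 3, 32] -> [22, 32, 30, -39, 45, 52, 41, 16, 12, 41] -> [19, 29, 27, -42, 42, 49, 38, 13, 9, 38] -> [21, 31, 29, -40, 44, 51, 40, 15, 11, 40] -> 51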